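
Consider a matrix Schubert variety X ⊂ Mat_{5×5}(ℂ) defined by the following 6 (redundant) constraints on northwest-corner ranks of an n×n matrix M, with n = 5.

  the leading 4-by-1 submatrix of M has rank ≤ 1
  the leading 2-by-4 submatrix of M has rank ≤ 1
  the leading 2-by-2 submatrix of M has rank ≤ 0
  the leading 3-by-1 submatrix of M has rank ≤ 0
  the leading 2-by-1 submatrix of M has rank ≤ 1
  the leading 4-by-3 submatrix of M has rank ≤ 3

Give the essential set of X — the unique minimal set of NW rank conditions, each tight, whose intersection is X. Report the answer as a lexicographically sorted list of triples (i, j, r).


Computing R[i][j] = min implied NW-rank bound (n=5, 6 conditions):

  i=1: 0  0  1  1  1
  i=2: 0  0  1  1  2
  i=3: 0  1  2  2  3
  i=4: 1  2  3  3  4
  i=5: 1  2  3  4  5

second differences of R give the permutation w = (3, 5, 2, 1, 4).

|D(w)|=6, |Ess(w)|=3:

[(2, 2, 0), (2, 4, 1), (3, 1, 0)]


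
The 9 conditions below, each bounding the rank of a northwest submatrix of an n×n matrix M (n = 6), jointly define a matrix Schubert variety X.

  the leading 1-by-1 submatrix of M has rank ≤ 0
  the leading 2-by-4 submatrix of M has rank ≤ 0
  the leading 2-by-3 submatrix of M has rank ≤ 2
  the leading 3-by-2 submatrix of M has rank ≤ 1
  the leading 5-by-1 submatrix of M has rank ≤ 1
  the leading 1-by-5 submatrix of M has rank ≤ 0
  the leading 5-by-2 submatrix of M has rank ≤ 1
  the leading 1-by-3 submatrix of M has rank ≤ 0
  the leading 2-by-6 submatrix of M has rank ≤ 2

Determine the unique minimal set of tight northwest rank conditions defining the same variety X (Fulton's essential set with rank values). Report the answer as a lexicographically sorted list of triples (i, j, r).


Computing R[i][j] = min implied NW-rank bound (n=6, 9 conditions):

  i=1: 0, 0, 0, 0, 0, 1
  i=2: 0, 0, 0, 0, 1, 2
  i=3: 1, 1, 1, 1, 2, 3
  i=4: 1, 1, 2, 2, 3, 4
  i=5: 1, 1, 2, 3, 4, 5
  i=6: 1, 2, 3, 4, 5, 6

reading off 1-entries of Δ²R: w = (6, 5, 1, 3, 4, 2).

3 SE-corners of the 11-cell Rothe diagram give Ess(w):

[(1, 5, 0), (2, 4, 0), (5, 2, 1)]


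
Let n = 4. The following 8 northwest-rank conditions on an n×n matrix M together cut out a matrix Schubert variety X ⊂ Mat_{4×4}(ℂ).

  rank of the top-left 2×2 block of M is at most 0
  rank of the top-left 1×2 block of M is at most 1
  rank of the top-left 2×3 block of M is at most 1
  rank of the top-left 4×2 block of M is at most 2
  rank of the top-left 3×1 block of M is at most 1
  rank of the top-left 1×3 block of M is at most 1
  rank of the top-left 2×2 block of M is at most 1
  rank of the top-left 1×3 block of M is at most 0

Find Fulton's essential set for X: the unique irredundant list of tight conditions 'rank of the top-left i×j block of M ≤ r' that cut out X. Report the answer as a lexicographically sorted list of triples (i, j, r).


Computing R[i][j] = min implied NW-rank bound (n=4, 8 conditions):

  i=1: 0, 0, 0, 1
  i=2: 0, 0, 1, 2
  i=3: 1, 1, 2, 3
  i=4: 1, 2, 3, 4

hence w(1..4) = (4, 3, 1, 2).

|D(w)|=5, |Ess(w)|=2:

[(1, 3, 0), (2, 2, 0)]


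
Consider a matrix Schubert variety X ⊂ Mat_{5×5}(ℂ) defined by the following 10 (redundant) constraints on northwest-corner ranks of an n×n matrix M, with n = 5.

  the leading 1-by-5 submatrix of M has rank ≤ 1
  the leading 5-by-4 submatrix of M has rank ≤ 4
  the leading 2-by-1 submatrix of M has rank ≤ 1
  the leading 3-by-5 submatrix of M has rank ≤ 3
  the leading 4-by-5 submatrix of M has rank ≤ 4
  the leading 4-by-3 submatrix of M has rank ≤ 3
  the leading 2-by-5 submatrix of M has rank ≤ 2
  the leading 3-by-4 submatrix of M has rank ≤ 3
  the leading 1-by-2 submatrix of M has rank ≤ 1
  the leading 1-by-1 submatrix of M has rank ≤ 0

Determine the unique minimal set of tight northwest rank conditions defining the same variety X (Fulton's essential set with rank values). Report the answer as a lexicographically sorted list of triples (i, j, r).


Propagating the 10 rank bounds to every northwest block:

  R[1]: 0 1 1 1 1
  R[2]: 1 2 2 2 2
  R[3]: 1 2 3 3 3
  R[4]: 1 2 3 4 4
  R[5]: 1 2 3 4 5

reading off 1-entries of Δ²R: w = (2, 1, 3, 4, 5).

|D(w)|=1, |Ess(w)|=1:

[(1, 1, 0)]


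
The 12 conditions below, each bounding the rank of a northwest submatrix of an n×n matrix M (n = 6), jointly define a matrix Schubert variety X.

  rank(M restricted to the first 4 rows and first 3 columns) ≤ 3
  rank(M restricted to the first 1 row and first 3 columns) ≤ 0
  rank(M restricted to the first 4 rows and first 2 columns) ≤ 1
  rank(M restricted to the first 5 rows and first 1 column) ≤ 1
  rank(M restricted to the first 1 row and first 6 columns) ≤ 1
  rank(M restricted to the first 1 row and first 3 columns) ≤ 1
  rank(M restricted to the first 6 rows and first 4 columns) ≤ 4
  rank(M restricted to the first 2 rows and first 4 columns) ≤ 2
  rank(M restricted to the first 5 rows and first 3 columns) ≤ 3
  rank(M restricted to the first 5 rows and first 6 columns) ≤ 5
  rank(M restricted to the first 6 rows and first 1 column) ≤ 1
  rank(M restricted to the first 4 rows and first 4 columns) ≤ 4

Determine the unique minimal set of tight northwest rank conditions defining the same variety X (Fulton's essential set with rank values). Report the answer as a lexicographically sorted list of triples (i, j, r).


Recovering R(i,j) via the rank-extension bound from the 12 conditions:

  i=1: 0 | 0 | 0 | 1 | 1 | 1
  i=2: 1 | 1 | 1 | 2 | 2 | 2
  i=3: 1 | 1 | 2 | 3 | 3 | 3
  i=4: 1 | 1 | 2 | 3 | 4 | 4
  i=5: 1 | 2 | 3 | 4 | 5 | 5
  i=6: 1 | 2 | 3 | 4 | 5 | 6

hence w(1..6) = (4, 1, 3, 5, 2, 6).

Rothe diagram D(w) (5 cells), 2 SE-corners (essential conditions):

[(1, 3, 0), (4, 2, 1)]


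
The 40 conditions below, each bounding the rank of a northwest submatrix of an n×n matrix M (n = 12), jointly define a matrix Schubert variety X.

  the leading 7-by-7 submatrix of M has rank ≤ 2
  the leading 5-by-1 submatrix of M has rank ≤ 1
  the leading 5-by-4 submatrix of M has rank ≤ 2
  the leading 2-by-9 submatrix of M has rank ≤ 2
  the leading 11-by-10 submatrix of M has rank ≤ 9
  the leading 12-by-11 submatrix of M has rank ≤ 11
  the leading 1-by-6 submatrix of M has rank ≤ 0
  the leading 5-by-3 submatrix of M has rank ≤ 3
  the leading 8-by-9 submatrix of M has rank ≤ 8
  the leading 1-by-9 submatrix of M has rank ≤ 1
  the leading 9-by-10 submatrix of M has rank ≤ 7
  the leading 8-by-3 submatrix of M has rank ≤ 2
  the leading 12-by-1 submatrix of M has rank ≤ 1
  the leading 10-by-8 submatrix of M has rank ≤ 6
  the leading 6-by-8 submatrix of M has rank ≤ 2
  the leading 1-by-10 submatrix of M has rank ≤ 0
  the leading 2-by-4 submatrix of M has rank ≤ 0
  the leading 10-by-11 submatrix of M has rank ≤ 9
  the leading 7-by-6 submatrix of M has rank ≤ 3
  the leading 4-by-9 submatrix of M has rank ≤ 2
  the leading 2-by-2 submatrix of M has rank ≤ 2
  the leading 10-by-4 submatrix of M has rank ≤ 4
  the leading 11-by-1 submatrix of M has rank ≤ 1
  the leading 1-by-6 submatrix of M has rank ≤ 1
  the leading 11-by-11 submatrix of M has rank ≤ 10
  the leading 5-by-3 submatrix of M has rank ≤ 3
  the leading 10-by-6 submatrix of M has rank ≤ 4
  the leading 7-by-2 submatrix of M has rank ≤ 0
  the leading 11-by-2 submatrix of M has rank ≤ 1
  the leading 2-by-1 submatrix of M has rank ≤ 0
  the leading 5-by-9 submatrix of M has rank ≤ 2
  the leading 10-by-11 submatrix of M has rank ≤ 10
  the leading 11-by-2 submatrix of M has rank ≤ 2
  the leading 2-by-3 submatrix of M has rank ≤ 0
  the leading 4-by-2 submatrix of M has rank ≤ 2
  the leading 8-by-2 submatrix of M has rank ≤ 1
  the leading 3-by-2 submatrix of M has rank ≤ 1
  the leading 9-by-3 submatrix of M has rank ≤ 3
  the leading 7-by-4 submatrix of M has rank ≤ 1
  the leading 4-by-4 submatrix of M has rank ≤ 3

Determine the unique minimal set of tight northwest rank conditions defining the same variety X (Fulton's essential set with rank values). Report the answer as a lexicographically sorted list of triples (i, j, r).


Computing R[i][j] = min implied NW-rank bound (n=12, 40 conditions):

  row 1: 0, 0, 0, 0, 0, 0, 0, 0, 0, 0, 1, 1
  row 2: 0, 0, 0, 0, 1, 1, 1, 1, 1, 1, 2, 2
  row 3: 0, 0, 1, 1, 2, 2, 2, 2, 2, 2, 3, 3
  row 4: 0, 0, 1, 1, 2, 2, 2, 2, 2, 3, 4, 4
  row 5: 0, 0, 1, 1, 2, 2, 2, 2, 2, 3, 4, 5
  row 6: 0, 0, 1, 1, 2, 2, 2, 2, 3, 4, 5, 6
  row 7: 0, 0, 1, 1, 2, 2, 2, 3, 4, 5, 6, 7
  row 8: 1, 1, 2, 2, 3, 3, 3, 4, 5, 6, 7, 8
  row 9: 1, 1, 2, 3, 4, 4, 4, 5, 6, 7, 8, 9
  row 10: 1, 1, 2, 3, 4, 4, 5, 6, 7, 8, 9, 10
  row 11: 1, 1, 2, 3, 4, 5, 6, 7, 8, 9, 10, 11
  row 12: 1, 2, 3, 4, 5, 6, 7, 8, 9, 10, 11, 12

second differences of R give the permutation w = (11, 5, 3, 10, 12, 9, 8, 1, 4, 7, 6, 2).

|D(w)|=45, |Ess(w)|=9:

[(1, 10, 0), (2, 4, 0), (5, 9, 2), (6, 8, 2), (7, 2, 0), (7, 4, 1), (7, 7, 2), (10, 6, 4), (11, 2, 1)]


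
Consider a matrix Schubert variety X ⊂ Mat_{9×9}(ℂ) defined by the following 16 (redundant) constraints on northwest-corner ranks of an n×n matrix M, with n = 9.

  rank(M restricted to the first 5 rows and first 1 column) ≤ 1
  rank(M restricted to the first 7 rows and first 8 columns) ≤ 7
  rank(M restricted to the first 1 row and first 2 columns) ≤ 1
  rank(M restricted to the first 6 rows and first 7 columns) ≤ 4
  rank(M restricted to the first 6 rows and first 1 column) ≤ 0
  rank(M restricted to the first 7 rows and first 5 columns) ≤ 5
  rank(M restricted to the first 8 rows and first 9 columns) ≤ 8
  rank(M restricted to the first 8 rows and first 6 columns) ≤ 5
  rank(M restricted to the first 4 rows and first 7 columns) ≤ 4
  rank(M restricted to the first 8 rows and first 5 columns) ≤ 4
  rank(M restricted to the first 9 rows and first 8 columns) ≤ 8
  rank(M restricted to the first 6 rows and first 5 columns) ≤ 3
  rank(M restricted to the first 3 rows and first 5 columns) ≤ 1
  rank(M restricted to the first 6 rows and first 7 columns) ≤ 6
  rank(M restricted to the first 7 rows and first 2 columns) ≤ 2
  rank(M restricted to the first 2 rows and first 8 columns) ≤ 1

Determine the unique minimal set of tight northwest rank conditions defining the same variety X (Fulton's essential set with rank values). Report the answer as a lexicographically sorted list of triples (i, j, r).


Propagating the 16 rank bounds to every northwest block:

  i=1: 0  1  1  1  1  1  1  1  1
  i=2: 0  1  1  1  1  1  1  1  2
  i=3: 0  1  1  1  1  2  2  2  3
  i=4: 0  1  2  2  2  3  3  3  4
  i=5: 0  1  2  3  3  4  4  4  5
  i=6: 0  1  2  3  3  4  4  5  6
  i=7: 1  2  3  4  4  5  5  6  7
  i=8: 1  2  3  4  4  5  6  7  8
  i=9: 1  2  3  4  5  6  7  8  9

so w = (2, 9, 6, 3, 4, 8, 1, 7, 5).

6 SE-corners of the 18-cell Rothe diagram give Ess(w):

[(2, 8, 1), (3, 5, 1), (6, 1, 0), (6, 5, 3), (6, 7, 4), (8, 5, 4)]


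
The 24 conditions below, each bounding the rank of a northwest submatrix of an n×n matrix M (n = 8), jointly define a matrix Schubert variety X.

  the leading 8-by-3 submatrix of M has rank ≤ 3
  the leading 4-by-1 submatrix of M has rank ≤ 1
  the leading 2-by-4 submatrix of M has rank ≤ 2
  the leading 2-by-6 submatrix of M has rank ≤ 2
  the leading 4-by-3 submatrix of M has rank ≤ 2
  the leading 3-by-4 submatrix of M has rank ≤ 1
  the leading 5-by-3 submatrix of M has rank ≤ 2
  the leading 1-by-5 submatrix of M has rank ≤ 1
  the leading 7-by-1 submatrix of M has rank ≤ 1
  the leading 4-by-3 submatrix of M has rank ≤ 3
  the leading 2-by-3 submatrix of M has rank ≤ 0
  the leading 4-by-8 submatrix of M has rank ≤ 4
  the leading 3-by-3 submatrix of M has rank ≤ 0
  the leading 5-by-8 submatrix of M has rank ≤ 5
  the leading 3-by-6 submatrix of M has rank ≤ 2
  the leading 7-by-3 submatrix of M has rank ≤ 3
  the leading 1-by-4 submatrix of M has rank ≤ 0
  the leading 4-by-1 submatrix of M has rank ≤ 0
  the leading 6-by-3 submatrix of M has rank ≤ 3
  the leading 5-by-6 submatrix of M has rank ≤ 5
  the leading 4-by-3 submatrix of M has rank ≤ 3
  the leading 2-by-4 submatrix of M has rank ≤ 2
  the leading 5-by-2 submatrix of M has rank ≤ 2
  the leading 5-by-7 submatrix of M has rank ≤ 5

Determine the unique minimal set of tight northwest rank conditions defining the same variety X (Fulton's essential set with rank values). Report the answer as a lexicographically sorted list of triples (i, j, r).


Propagating the 24 rank bounds to every northwest block:

  0 0 0 0 1 1 1 1
  0 0 0 1 2 2 2 2
  0 0 0 1 2 2 3 3
  0 1 1 2 3 3 4 4
  1 2 2 3 4 4 5 5
  1 2 3 4 5 5 6 6
  1 2 3 4 5 6 7 7
  1 2 3 4 5 6 7 8

second differences of R give the permutation w = (5, 4, 7, 2, 1, 3, 6, 8).

|D(w)|=12, |Ess(w)|=4:

[(1, 4, 0), (3, 3, 0), (3, 6, 2), (4, 1, 0)]


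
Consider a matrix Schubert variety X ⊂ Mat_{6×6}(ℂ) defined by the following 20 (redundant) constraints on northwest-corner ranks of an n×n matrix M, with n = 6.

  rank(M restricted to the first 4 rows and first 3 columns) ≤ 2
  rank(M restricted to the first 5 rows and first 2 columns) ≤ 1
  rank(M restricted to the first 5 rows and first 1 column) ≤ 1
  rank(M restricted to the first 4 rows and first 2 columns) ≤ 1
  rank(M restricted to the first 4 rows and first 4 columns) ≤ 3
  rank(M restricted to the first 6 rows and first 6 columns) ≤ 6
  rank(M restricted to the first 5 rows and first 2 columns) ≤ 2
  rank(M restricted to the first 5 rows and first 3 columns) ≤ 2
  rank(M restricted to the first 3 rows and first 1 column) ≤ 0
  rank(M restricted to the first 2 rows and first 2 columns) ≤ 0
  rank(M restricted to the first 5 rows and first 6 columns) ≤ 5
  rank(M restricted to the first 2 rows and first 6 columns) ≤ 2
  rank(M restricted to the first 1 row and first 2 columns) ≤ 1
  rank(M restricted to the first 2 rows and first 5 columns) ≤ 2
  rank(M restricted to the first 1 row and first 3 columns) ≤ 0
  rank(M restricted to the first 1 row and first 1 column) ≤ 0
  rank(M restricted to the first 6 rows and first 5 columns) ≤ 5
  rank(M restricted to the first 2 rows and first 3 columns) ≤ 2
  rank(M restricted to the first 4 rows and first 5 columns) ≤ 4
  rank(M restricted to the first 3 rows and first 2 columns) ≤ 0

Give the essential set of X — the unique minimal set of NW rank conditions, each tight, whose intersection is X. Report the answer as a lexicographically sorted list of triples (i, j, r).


Computing R[i][j] = min implied NW-rank bound (n=6, 20 conditions):

  row 1: 0 | 0 | 0 | 1 | 1 | 1
  row 2: 0 | 0 | 1 | 2 | 2 | 2
  row 3: 0 | 0 | 1 | 2 | 3 | 3
  row 4: 1 | 1 | 2 | 3 | 4 | 4
  row 5: 1 | 1 | 2 | 3 | 4 | 5
  row 6: 1 | 2 | 3 | 4 | 5 | 6

reading off 1-entries of Δ²R: w = (4, 3, 5, 1, 6, 2).

Rothe diagram D(w) (8 cells), 3 SE-corners (essential conditions):

[(1, 3, 0), (3, 2, 0), (5, 2, 1)]


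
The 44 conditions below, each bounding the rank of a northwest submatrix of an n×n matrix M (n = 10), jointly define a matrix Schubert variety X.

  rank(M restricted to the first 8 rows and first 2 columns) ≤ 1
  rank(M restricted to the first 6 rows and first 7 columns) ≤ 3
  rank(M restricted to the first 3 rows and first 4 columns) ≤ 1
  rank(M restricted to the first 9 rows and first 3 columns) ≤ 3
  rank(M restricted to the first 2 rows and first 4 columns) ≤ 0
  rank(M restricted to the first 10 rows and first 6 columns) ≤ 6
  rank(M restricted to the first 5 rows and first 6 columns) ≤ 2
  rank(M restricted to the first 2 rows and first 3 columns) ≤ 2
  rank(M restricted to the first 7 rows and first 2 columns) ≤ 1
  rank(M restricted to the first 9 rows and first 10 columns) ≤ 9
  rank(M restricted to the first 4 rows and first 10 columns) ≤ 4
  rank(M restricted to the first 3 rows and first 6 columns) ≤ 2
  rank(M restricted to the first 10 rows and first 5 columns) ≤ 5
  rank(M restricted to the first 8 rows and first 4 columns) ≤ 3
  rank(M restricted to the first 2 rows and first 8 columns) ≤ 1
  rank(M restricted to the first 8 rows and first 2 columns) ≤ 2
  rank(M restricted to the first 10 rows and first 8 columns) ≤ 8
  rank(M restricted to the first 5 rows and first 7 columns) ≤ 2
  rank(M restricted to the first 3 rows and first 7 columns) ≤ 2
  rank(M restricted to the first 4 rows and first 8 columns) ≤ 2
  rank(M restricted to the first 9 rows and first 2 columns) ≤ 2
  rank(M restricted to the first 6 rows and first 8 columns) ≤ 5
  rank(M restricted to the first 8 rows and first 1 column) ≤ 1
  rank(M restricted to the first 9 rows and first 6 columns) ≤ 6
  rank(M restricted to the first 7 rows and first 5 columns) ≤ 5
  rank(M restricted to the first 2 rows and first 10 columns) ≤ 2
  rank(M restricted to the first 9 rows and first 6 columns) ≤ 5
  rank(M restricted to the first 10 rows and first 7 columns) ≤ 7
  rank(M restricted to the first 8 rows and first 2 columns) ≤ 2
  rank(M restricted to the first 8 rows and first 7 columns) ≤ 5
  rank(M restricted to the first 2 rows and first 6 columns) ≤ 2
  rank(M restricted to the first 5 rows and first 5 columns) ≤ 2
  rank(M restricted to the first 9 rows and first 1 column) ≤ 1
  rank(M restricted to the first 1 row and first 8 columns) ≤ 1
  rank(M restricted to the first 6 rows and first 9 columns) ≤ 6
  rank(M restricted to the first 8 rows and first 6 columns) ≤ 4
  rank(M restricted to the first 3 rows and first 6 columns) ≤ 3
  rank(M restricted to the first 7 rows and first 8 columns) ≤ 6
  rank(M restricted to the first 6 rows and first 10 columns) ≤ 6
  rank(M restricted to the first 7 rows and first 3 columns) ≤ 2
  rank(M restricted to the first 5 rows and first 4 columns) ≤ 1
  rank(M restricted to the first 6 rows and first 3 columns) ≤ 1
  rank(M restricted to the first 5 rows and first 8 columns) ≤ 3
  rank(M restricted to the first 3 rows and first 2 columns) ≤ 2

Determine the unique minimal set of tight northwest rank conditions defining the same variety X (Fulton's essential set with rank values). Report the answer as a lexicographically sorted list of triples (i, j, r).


Computing R[i][j] = min implied NW-rank bound (n=10, 44 conditions):

  row 1: 0 | 0 | 0 | 0 | 1 | 1 | 1 | 1 | 1 | 1
  row 2: 0 | 0 | 0 | 0 | 1 | 1 | 1 | 1 | 2 | 2
  row 3: 1 | 1 | 1 | 1 | 2 | 2 | 2 | 2 | 3 | 3
  row 4: 1 | 1 | 1 | 1 | 2 | 2 | 2 | 2 | 3 | 4
  row 5: 1 | 1 | 1 | 1 | 2 | 2 | 2 | 3 | 4 | 5
  row 6: 1 | 1 | 1 | 2 | 3 | 3 | 3 | 4 | 5 | 6
  row 7: 1 | 1 | 2 | 3 | 4 | 4 | 4 | 5 | 6 | 7
  row 8: 1 | 1 | 2 | 3 | 4 | 4 | 5 | 6 | 7 | 8
  row 9: 1 | 2 | 3 | 4 | 5 | 5 | 6 | 7 | 8 | 9
  row 10: 1 | 2 | 3 | 4 | 5 | 6 | 7 | 8 | 9 | 10

giving w = (5, 9, 1, 10, 8, 4, 3, 7, 2, 6) via Δ²R.

Rothe diagram D(w) (27 cells), 8 SE-corners (essential conditions):

[(2, 4, 0), (2, 8, 1), (4, 8, 2), (5, 4, 1), (5, 7, 2), (6, 3, 1), (8, 2, 1), (8, 6, 4)]


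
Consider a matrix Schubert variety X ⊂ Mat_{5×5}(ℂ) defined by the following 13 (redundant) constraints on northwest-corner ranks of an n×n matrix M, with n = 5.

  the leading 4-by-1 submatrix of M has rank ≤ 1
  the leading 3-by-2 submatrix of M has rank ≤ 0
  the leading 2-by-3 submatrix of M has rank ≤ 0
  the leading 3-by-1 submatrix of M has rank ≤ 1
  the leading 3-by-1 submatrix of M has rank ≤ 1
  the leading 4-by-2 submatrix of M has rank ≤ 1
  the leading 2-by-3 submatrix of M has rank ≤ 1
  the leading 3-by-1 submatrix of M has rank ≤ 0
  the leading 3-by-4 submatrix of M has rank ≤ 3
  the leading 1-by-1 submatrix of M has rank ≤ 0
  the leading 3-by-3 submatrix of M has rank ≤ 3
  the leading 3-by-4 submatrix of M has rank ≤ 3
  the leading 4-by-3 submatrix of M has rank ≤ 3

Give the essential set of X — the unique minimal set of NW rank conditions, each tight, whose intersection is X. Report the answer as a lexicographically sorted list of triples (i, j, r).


Propagating the 13 rank bounds to every northwest block:

  row 1: 0, 0, 0, 1, 1
  row 2: 0, 0, 0, 1, 2
  row 3: 0, 0, 1, 2, 3
  row 4: 1, 1, 2, 3, 4
  row 5: 1, 2, 3, 4, 5

giving w = (4, 5, 3, 1, 2) via Δ²R.

ℓ(w)=8; the 2 essential cells (i,j,r):

[(2, 3, 0), (3, 2, 0)]


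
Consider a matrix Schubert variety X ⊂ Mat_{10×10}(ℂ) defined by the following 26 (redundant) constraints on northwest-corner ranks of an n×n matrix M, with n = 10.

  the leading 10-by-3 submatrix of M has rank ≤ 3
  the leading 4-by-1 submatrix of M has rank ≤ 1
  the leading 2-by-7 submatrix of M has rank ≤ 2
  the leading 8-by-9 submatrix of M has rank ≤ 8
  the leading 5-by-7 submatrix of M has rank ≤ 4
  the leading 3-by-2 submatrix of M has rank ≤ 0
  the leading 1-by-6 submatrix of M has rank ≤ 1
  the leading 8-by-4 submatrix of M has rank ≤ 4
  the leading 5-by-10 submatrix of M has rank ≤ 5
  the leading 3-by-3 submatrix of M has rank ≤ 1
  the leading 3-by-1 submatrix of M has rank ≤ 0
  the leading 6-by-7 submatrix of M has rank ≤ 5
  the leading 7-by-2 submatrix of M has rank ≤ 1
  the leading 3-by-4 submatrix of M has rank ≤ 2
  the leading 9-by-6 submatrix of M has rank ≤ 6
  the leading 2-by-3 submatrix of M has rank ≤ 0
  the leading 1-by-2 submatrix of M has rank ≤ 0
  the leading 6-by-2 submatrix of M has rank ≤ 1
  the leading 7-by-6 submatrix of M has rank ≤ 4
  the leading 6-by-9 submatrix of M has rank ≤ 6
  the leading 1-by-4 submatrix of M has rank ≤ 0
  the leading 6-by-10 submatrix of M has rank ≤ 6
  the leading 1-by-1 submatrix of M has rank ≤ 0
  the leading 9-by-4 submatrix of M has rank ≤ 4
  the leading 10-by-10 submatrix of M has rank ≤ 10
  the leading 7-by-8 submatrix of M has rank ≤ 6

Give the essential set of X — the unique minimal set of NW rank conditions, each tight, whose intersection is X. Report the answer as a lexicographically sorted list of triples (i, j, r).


Rank table r_w(10×10) implied by the 26 constraints:

  row 1: 0 | 0 | 0 | 0 | 1 | 1 | 1 | 1 | 1 | 1
  row 2: 0 | 0 | 0 | 1 | 2 | 2 | 2 | 2 | 2 | 2
  row 3: 0 | 0 | 1 | 2 | 3 | 3 | 3 | 3 | 3 | 3
  row 4: 1 | 1 | 2 | 3 | 4 | 4 | 4 | 4 | 4 | 4
  row 5: 1 | 1 | 2 | 3 | 4 | 4 | 4 | 5 | 5 | 5
  row 6: 1 | 1 | 2 | 3 | 4 | 4 | 5 | 6 | 6 | 6
  row 7: 1 | 1 | 2 | 3 | 4 | 4 | 5 | 6 | 7 | 7
  row 8: 1 | 2 | 3 | 4 | 5 | 5 | 6 | 7 | 8 | 8
  row 9: 1 | 2 | 3 | 4 | 5 | 6 | 7 | 8 | 9 | 9
  row 10: 1 | 2 | 3 | 4 | 5 | 6 | 7 | 8 | 9 | 10

second differences of R give the permutation w = (5, 4, 3, 1, 8, 7, 9, 2, 6, 10).

Fulton essential set (6 of the 16 Rothe cells):

[(1, 4, 0), (2, 3, 0), (3, 2, 0), (5, 7, 4), (7, 2, 1), (7, 6, 4)]


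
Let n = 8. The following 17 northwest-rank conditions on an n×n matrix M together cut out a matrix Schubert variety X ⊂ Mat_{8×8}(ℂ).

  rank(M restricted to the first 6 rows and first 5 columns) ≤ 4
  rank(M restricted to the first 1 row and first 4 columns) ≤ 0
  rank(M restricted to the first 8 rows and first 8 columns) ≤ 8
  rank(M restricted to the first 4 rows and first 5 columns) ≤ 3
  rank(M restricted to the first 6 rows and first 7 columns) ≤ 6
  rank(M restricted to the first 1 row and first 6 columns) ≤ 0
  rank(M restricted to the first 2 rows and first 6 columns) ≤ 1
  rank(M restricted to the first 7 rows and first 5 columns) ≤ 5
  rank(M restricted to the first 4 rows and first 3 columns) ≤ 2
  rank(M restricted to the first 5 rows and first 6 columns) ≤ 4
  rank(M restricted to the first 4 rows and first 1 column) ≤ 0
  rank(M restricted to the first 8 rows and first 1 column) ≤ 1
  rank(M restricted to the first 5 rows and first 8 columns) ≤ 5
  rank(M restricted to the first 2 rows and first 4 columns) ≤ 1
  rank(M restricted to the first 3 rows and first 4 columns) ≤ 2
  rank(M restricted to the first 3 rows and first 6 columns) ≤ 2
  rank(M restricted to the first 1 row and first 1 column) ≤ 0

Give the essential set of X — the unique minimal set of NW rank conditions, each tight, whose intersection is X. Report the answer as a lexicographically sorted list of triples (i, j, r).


Computing R[i][j] = min implied NW-rank bound (n=8, 17 conditions):

  row 1: 0, 0, 0, 0, 0, 0, 1, 1
  row 2: 0, 1, 1, 1, 1, 1, 2, 2
  row 3: 0, 1, 2, 2, 2, 2, 3, 3
  row 4: 0, 1, 2, 3, 3, 3, 4, 4
  row 5: 1, 2, 3, 4, 4, 4, 5, 5
  row 6: 1, 2, 3, 4, 4, 5, 6, 6
  row 7: 1, 2, 3, 4, 5, 6, 7, 7
  row 8: 1, 2, 3, 4, 5, 6, 7, 8

giving w = (7, 2, 3, 4, 1, 6, 5, 8) via Δ²R.

D(w) has 10 cells with 3 SE-corners; essential set:

[(1, 6, 0), (4, 1, 0), (6, 5, 4)]


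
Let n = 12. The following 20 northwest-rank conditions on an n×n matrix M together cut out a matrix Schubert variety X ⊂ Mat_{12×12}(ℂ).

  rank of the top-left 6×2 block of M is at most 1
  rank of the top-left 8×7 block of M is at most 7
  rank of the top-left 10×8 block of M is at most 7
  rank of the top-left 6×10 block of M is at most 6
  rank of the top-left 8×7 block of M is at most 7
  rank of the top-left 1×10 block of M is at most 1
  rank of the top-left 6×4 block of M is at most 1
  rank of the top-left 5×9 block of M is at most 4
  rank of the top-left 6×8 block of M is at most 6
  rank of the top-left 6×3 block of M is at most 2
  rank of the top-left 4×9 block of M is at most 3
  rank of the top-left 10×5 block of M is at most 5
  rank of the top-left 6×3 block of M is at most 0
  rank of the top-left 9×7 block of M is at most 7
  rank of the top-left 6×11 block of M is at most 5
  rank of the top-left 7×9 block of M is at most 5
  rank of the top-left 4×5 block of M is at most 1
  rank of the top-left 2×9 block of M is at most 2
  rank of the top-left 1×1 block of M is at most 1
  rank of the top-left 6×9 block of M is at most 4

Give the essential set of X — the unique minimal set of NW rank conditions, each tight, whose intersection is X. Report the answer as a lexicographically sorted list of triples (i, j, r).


Reconstructing r_w from the 20 given conditions:

  i=1: 0, 0, 0, 1, 1, 1, 1, 1, 1, 1, 1, 1
  i=2: 0, 0, 0, 1, 1, 2, 2, 2, 2, 2, 2, 2
  i=3: 0, 0, 0, 1, 1, 2, 3, 3, 3, 3, 3, 3
  i=4: 0, 0, 0, 1, 1, 2, 3, 3, 3, 4, 4, 4
  i=5: 0, 0, 0, 1, 2, 3, 4, 4, 4, 5, 5, 5
  i=6: 0, 0, 0, 1, 2, 3, 4, 4, 4, 5, 5, 6
  i=7: 1, 1, 1, 2, 3, 4, 5, 5, 5, 6, 6, 7
  i=8: 1, 2, 2, 3, 4, 5, 6, 6, 6, 7, 7, 8
  i=9: 1, 2, 3, 4, 5, 6, 7, 7, 7, 8, 8, 9
  i=10: 1, 2, 3, 4, 5, 6, 7, 7, 8, 9, 9, 10
  i=11: 1, 2, 3, 4, 5, 6, 7, 8, 9, 10, 10, 11
  i=12: 1, 2, 3, 4, 5, 6, 7, 8, 9, 10, 11, 12

reading off 1-entries of Δ²R: w = (4, 6, 7, 10, 5, 12, 1, 2, 3, 9, 8, 11).

ℓ(w)=27; the 6 essential cells (i,j,r):

[(4, 5, 1), (4, 9, 3), (6, 3, 0), (6, 9, 4), (6, 11, 5), (10, 8, 7)]


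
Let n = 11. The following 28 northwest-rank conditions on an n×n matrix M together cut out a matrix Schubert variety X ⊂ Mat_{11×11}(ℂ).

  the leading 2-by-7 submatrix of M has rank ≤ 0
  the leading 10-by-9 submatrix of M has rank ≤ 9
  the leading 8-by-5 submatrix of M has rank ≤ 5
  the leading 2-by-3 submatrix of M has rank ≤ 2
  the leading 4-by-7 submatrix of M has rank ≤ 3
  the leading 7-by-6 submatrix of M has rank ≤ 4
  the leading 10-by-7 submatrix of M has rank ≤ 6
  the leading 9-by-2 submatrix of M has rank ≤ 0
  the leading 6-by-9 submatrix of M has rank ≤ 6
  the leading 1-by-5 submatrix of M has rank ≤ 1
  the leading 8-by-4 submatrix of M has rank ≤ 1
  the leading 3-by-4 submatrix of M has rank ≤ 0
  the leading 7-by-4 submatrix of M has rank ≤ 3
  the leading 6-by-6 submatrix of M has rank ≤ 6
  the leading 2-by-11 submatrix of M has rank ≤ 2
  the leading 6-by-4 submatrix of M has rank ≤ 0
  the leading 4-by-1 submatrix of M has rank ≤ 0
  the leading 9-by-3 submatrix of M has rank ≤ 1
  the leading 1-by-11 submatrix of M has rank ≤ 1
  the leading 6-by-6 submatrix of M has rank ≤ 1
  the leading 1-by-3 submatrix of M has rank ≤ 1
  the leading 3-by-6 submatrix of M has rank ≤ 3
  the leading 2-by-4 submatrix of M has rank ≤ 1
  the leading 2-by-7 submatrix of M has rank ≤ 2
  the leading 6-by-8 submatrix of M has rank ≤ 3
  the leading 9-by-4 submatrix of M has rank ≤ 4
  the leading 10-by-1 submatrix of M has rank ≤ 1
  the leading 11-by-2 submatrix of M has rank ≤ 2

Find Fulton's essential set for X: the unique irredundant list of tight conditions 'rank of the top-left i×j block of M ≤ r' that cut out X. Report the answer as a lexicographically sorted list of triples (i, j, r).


Computing R[i][j] = min implied NW-rank bound (n=11, 28 conditions):

  0  0  0  0  0  0  0  1  1  1  1
  0  0  0  0  0  0  0  1  2  2  2
  0  0  0  0  1  1  1  2  3  3  3
  0  0  0  0  1  1  2  3  4  4  4
  0  0  0  0  1  1  2  3  4  5  5
  0  0  0  0  1  1  2  3  4  5  6
  0  0  1  1  2  2  3  4  5  6  7
  0  0  1  1  2  3  4  5  6  7  8
  0  0  1  2  3  4  5  6  7  8  9
  1  1  2  3  4  5  6  7  8  9  10
  1  2  3  4  5  6  7  8  9  10  11

reading off 1-entries of Δ²R: w = (8, 9, 5, 7, 10, 11, 3, 6, 4, 1, 2).

ℓ(w)=40; the 5 essential cells (i,j,r):

[(2, 7, 0), (6, 4, 0), (6, 6, 1), (8, 4, 1), (9, 2, 0)]


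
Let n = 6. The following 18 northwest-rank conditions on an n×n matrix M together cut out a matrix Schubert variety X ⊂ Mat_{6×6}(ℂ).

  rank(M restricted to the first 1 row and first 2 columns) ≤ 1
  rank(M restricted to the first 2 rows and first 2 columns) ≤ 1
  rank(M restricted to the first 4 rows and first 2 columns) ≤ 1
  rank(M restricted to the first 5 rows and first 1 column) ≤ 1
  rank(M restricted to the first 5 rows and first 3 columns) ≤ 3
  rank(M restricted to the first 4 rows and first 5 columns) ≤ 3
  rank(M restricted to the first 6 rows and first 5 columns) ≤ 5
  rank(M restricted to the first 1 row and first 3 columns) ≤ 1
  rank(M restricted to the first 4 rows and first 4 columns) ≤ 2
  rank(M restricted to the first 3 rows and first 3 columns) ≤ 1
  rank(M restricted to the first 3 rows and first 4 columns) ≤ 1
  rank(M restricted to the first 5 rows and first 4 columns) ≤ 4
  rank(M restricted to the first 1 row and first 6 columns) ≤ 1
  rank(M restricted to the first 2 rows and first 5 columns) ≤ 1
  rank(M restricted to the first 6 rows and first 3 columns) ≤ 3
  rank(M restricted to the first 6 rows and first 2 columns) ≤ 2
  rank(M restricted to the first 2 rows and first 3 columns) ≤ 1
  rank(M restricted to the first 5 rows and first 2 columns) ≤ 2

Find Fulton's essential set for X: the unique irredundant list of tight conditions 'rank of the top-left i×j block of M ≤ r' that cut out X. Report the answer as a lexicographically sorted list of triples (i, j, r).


The tightest implied rank at each (i,j), from the 18 conditions:

  i=1: 1, 1, 1, 1, 1, 1
  i=2: 1, 1, 1, 1, 1, 2
  i=3: 1, 1, 1, 1, 2, 3
  i=4: 1, 1, 2, 2, 3, 4
  i=5: 1, 2, 3, 3, 4, 5
  i=6: 1, 2, 3, 4, 5, 6

so w = (1, 6, 5, 3, 2, 4).

D(w) has 8 cells with 3 SE-corners; essential set:

[(2, 5, 1), (3, 4, 1), (4, 2, 1)]


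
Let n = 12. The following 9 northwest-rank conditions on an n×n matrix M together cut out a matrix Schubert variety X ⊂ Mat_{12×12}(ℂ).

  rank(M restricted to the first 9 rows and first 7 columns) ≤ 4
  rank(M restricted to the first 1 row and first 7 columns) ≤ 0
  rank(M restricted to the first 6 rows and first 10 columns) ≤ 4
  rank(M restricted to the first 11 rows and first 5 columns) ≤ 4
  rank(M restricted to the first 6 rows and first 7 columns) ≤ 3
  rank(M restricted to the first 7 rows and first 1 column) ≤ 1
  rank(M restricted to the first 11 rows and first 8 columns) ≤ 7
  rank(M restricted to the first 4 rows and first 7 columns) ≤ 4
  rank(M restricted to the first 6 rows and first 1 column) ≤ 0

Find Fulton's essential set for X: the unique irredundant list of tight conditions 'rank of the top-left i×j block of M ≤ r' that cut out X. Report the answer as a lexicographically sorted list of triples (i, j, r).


Recovering R(i,j) via the rank-extension bound from the 9 conditions:

  R[1]: 0, 0, 0, 0, 0, 0, 0, 1, 1, 1, 1, 1
  R[2]: 0, 1, 1, 1, 1, 1, 1, 2, 2, 2, 2, 2
  R[3]: 0, 1, 2, 2, 2, 2, 2, 3, 3, 3, 3, 3
  R[4]: 0, 1, 2, 3, 3, 3, 3, 4, 4, 4, 4, 4
  R[5]: 0, 1, 2, 3, 3, 3, 3, 4, 4, 4, 5, 5
  R[6]: 0, 1, 2, 3, 3, 3, 3, 4, 4, 4, 5, 6
  R[7]: 1, 2, 3, 4, 4, 4, 4, 5, 5, 5, 6, 7
  R[8]: 1, 2, 3, 4, 4, 4, 4, 5, 6, 6, 7, 8
  R[9]: 1, 2, 3, 4, 4, 4, 4, 5, 6, 7, 8, 9
  R[10]: 1, 2, 3, 4, 4, 5, 5, 6, 7, 8, 9, 10
  R[11]: 1, 2, 3, 4, 4, 5, 6, 7, 8, 9, 10, 11
  R[12]: 1, 2, 3, 4, 5, 6, 7, 8, 9, 10, 11, 12

hence w(1..12) = (8, 2, 3, 4, 11, 12, 1, 9, 10, 6, 7, 5).

|D(w)|=30, |Ess(w)|=6:

[(1, 7, 0), (6, 1, 0), (6, 7, 3), (6, 10, 4), (9, 7, 4), (11, 5, 4)]


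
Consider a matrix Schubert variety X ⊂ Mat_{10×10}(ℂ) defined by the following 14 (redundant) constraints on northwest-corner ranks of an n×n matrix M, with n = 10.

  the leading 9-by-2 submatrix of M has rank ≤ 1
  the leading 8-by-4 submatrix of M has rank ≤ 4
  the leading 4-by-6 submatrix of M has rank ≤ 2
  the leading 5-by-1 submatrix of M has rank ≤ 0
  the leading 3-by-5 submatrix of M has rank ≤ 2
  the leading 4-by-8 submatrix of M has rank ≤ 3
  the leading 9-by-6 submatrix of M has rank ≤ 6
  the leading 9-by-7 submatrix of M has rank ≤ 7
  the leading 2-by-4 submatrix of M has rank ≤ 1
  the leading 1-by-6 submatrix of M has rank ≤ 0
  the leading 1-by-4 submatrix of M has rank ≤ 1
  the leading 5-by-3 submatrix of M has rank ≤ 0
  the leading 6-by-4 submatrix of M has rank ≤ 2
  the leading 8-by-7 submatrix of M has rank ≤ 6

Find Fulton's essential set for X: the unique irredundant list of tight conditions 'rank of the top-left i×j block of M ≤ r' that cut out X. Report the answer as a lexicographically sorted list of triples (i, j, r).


Computing R[i][j] = min implied NW-rank bound (n=10, 14 conditions):

  row 1: 0  0  0  0  0  0  1  1  1  1
  row 2: 0  0  0  1  1  1  2  2  2  2
  row 3: 0  0  0  1  2  2  3  3  3  3
  row 4: 0  0  0  1  2  2  3  3  4  4
  row 5: 0  0  0  1  2  3  4  4  5  5
  row 6: 1  1  1  2  3  4  5  5  6  6
  row 7: 1  1  2  3  4  5  6  6  7  7
  row 8: 1  1  2  3  4  5  6  7  8  8
  row 9: 1  1  2  3  4  5  6  7  8  9
  row 10: 1  2  3  4  5  6  7  8  9  10

second differences of R give the permutation w = (7, 4, 5, 9, 6, 1, 3, 8, 10, 2).

Rothe diagram D(w) (23 cells), 5 SE-corners (essential conditions):

[(1, 6, 0), (4, 6, 2), (4, 8, 3), (5, 3, 0), (9, 2, 1)]


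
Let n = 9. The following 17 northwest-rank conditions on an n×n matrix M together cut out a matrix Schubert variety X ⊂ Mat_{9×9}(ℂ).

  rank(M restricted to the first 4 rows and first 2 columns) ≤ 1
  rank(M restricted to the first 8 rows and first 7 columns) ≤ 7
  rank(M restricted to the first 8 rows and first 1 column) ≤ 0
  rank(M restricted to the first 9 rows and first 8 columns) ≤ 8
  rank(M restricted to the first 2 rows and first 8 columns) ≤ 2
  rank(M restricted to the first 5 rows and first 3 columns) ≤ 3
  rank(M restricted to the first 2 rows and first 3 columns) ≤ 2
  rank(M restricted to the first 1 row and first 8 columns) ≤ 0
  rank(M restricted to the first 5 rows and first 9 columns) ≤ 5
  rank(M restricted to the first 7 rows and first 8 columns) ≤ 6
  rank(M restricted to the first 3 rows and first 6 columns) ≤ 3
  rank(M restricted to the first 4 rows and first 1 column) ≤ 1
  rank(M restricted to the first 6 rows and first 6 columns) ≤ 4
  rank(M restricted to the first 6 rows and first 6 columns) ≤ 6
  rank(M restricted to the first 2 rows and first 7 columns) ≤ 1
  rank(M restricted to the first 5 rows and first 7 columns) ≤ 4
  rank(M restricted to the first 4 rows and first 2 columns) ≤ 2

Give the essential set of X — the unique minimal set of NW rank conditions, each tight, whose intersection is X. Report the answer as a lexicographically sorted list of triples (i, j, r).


Propagating the 17 rank bounds to every northwest block:

  0  0  0  0  0  0  0  0  1
  0  1  1  1  1  1  1  1  2
  0  1  2  2  2  2  2  2  3
  0  1  2  3  3  3  3  3  4
  0  1  2  3  4  4  4  4  5
  0  1  2  3  4  4  5  5  6
  0  1  2  3  4  5  6  6  7
  0  1  2  3  4  5  6  7  8
  1  2  3  4  5  6  7  8  9

second differences of R give the permutation w = (9, 2, 3, 4, 5, 7, 6, 8, 1).

Fulton essential set (3 of the 16 Rothe cells):

[(1, 8, 0), (6, 6, 4), (8, 1, 0)]


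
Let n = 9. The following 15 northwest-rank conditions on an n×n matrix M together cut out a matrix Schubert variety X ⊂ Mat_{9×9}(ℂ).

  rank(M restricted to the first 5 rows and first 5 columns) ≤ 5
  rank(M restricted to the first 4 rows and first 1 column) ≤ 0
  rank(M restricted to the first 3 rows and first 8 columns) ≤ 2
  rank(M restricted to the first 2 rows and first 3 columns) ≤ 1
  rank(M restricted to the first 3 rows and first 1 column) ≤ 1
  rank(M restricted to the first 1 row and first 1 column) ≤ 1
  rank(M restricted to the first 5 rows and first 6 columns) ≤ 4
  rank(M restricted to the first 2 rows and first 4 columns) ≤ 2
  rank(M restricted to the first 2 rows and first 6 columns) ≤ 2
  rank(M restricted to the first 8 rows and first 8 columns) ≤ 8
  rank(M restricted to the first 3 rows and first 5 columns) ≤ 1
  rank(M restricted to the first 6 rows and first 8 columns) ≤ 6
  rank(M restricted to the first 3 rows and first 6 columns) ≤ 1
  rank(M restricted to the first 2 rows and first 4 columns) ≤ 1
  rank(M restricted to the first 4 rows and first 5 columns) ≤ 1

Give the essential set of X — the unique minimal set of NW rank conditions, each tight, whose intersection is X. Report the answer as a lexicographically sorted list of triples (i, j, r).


Computing R[i][j] = min implied NW-rank bound (n=9, 15 conditions):

  i=1: 0 | 1 | 1 | 1 | 1 | 1 | 1 | 1 | 1
  i=2: 0 | 1 | 1 | 1 | 1 | 1 | 2 | 2 | 2
  i=3: 0 | 1 | 1 | 1 | 1 | 1 | 2 | 2 | 3
  i=4: 0 | 1 | 1 | 1 | 1 | 2 | 3 | 3 | 4
  i=5: 1 | 2 | 2 | 2 | 2 | 3 | 4 | 4 | 5
  i=6: 1 | 2 | 3 | 3 | 3 | 4 | 5 | 5 | 6
  i=7: 1 | 2 | 3 | 4 | 4 | 5 | 6 | 6 | 7
  i=8: 1 | 2 | 3 | 4 | 5 | 6 | 7 | 7 | 8
  i=9: 1 | 2 | 3 | 4 | 5 | 6 | 7 | 8 | 9

so w = (2, 7, 9, 6, 1, 3, 4, 5, 8).

D(w) has 16 cells with 4 SE-corners; essential set:

[(3, 6, 1), (3, 8, 2), (4, 1, 0), (4, 5, 1)]


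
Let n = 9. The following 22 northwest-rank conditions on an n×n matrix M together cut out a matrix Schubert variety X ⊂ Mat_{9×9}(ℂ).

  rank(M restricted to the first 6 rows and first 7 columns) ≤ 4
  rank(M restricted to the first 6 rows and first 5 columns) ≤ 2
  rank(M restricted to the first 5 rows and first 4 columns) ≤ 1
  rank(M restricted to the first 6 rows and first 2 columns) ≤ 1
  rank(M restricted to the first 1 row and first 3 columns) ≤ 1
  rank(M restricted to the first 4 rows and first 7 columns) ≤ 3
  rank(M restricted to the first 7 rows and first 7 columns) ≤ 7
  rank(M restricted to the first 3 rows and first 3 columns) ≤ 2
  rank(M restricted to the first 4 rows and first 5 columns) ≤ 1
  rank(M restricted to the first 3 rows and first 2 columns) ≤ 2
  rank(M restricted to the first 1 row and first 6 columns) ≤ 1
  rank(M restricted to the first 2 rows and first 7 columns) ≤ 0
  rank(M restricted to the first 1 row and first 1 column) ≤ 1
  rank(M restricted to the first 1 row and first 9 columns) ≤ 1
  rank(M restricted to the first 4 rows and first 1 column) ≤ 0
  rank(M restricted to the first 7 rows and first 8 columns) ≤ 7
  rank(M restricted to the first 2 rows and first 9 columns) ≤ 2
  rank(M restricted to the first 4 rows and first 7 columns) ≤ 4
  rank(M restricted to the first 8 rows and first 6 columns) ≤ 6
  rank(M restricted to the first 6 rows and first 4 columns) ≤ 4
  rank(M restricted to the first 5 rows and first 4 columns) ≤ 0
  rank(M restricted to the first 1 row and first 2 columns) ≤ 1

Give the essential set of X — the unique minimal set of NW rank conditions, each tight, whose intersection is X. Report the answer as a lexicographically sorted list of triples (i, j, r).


Reconstructing r_w from the 22 given conditions:

  row 1: 0 | 0 | 0 | 0 | 0 | 0 | 0 | 1 | 1
  row 2: 0 | 0 | 0 | 0 | 0 | 0 | 0 | 1 | 2
  row 3: 0 | 0 | 0 | 0 | 1 | 1 | 1 | 2 | 3
  row 4: 0 | 0 | 0 | 0 | 1 | 2 | 2 | 3 | 4
  row 5: 0 | 0 | 0 | 0 | 1 | 2 | 3 | 4 | 5
  row 6: 1 | 1 | 1 | 1 | 2 | 3 | 4 | 5 | 6
  row 7: 1 | 2 | 2 | 2 | 3 | 4 | 5 | 6 | 7
  row 8: 1 | 2 | 3 | 3 | 4 | 5 | 6 | 7 | 8
  row 9: 1 | 2 | 3 | 4 | 5 | 6 | 7 | 8 | 9

the unique w with this rank table is (8, 9, 5, 6, 7, 1, 2, 3, 4).

ℓ(w)=26; the 2 essential cells (i,j,r):

[(2, 7, 0), (5, 4, 0)]
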